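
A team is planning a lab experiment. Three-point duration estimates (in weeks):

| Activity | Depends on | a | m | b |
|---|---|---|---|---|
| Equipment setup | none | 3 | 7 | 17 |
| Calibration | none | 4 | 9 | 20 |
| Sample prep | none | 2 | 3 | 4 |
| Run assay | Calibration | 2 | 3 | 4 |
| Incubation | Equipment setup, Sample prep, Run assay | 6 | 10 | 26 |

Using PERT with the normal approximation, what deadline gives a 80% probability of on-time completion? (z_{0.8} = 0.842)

28.6 weeks

te_Equipment setup = (3 + 4·7 + 17)/6 = 48/6 = 8; σ²_Equipment setup = ((17−3)/6)² = 5.444
te_Calibration = (4 + 4·9 + 20)/6 = 60/6 = 10; σ²_Calibration = ((20−4)/6)² = 7.111
te_Sample prep = (2 + 4·3 + 4)/6 = 18/6 = 3; σ²_Sample prep = ((4−2)/6)² = 0.111
te_Run assay = (2 + 4·3 + 4)/6 = 18/6 = 3; σ²_Run assay = ((4−2)/6)² = 0.111
te_Incubation = (6 + 4·10 + 26)/6 = 72/6 = 12; σ²_Incubation = ((26−6)/6)² = 11.111

Forward pass:
ES_Equipment setup = 0; EF_Equipment setup = 8
ES_Calibration = 0; EF_Calibration = 10
ES_Sample prep = 0; EF_Sample prep = 3
ES_Run assay = 10; EF_Run assay = 10+3 = 13
ES_Incubation = max(EF_Equipment setup=8, EF_Sample prep=3, EF_Run assay=13) = 13; EF_Incubation = 13+12 = 25
Expected project duration μ = 25 weeks. Critical path: Calibration → Run assay → Incubation.

Variance along critical path = 7.111 + 0.111 + 11.111 = 18.333; σ = 4.282 weeks.
D = μ + z·σ = 25 + 0.842·4.282 = 28.6 weeks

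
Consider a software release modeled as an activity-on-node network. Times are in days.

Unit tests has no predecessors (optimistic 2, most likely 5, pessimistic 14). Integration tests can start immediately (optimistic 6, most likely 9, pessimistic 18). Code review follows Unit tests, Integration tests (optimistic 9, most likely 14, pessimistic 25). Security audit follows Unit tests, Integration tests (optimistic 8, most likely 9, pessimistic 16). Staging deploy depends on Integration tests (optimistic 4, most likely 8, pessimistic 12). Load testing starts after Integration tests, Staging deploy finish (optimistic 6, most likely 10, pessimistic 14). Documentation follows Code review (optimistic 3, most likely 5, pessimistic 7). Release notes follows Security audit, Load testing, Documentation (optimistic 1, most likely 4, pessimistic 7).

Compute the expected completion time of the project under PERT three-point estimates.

34 days

te_Unit tests = (2 + 4·5 + 14)/6 = 36/6 = 6
te_Integration tests = (6 + 4·9 + 18)/6 = 60/6 = 10
te_Code review = (9 + 4·14 + 25)/6 = 90/6 = 15
te_Security audit = (8 + 4·9 + 16)/6 = 60/6 = 10
te_Staging deploy = (4 + 4·8 + 12)/6 = 48/6 = 8
te_Load testing = (6 + 4·10 + 14)/6 = 60/6 = 10
te_Documentation = (3 + 4·5 + 7)/6 = 30/6 = 5
te_Release notes = (1 + 4·4 + 7)/6 = 24/6 = 4

Forward pass:
ES_Unit tests = 0; EF_Unit tests = 6
ES_Integration tests = 0; EF_Integration tests = 10
ES_Code review = max(EF_Unit tests=6, EF_Integration tests=10) = 10; EF_Code review = 10+15 = 25
ES_Security audit = max(EF_Unit tests=6, EF_Integration tests=10) = 10; EF_Security audit = 10+10 = 20
ES_Staging deploy = 10; EF_Staging deploy = 10+8 = 18
ES_Load testing = max(EF_Integration tests=10, EF_Staging deploy=18) = 18; EF_Load testing = 18+10 = 28
ES_Documentation = 25; EF_Documentation = 25+5 = 30
ES_Release notes = max(EF_Security audit=20, EF_Load testing=28, EF_Documentation=30) = 30; EF_Release notes = 30+4 = 34
Expected project duration μ = 34 days. Critical path: Integration tests → Code review → Documentation → Release notes.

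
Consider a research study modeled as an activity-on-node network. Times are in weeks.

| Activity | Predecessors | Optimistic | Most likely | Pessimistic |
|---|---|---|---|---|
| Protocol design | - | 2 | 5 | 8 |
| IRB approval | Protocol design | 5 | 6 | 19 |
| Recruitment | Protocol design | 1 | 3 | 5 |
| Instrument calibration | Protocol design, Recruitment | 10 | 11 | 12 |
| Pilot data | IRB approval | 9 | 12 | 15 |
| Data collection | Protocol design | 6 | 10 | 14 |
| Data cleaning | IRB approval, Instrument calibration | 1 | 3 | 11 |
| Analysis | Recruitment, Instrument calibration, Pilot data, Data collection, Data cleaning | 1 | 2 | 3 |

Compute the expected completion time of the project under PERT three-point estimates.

te_Protocol design = (2 + 4·5 + 8)/6 = 30/6 = 5
te_IRB approval = (5 + 4·6 + 19)/6 = 48/6 = 8
te_Recruitment = (1 + 4·3 + 5)/6 = 18/6 = 3
te_Instrument calibration = (10 + 4·11 + 12)/6 = 66/6 = 11
te_Pilot data = (9 + 4·12 + 15)/6 = 72/6 = 12
te_Data collection = (6 + 4·10 + 14)/6 = 60/6 = 10
te_Data cleaning = (1 + 4·3 + 11)/6 = 24/6 = 4
te_Analysis = (1 + 4·2 + 3)/6 = 12/6 = 2

Forward pass:
ES_Protocol design = 0; EF_Protocol design = 5
ES_IRB approval = 5; EF_IRB approval = 5+8 = 13
ES_Recruitment = 5; EF_Recruitment = 5+3 = 8
ES_Instrument calibration = max(EF_Protocol design=5, EF_Recruitment=8) = 8; EF_Instrument calibration = 8+11 = 19
ES_Pilot data = 13; EF_Pilot data = 13+12 = 25
ES_Data collection = 5; EF_Data collection = 5+10 = 15
ES_Data cleaning = max(EF_IRB approval=13, EF_Instrument calibration=19) = 19; EF_Data cleaning = 19+4 = 23
ES_Analysis = max(EF_Recruitment=8, EF_Instrument calibration=19, EF_Pilot data=25, EF_Data collection=15, EF_Data cleaning=23) = 25; EF_Analysis = 25+2 = 27
Expected project duration μ = 27 weeks. Critical path: Protocol design → IRB approval → Pilot data → Analysis.

27 weeks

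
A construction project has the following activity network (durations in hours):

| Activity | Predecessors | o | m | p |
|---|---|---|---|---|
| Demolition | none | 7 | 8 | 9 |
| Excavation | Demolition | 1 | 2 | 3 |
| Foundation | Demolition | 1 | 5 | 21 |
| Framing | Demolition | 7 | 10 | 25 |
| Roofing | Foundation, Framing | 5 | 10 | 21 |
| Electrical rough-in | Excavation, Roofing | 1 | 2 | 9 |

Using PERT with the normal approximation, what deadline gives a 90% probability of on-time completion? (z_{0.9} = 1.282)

te_Demolition = (7 + 4·8 + 9)/6 = 48/6 = 8; σ²_Demolition = ((9−7)/6)² = 0.111
te_Excavation = (1 + 4·2 + 3)/6 = 12/6 = 2; σ²_Excavation = ((3−1)/6)² = 0.111
te_Foundation = (1 + 4·5 + 21)/6 = 42/6 = 7; σ²_Foundation = ((21−1)/6)² = 11.111
te_Framing = (7 + 4·10 + 25)/6 = 72/6 = 12; σ²_Framing = ((25−7)/6)² = 9.000
te_Roofing = (5 + 4·10 + 21)/6 = 66/6 = 11; σ²_Roofing = ((21−5)/6)² = 7.111
te_Electrical rough-in = (1 + 4·2 + 9)/6 = 18/6 = 3; σ²_Electrical rough-in = ((9−1)/6)² = 1.778

Forward pass:
ES_Demolition = 0; EF_Demolition = 8
ES_Excavation = 8; EF_Excavation = 8+2 = 10
ES_Foundation = 8; EF_Foundation = 8+7 = 15
ES_Framing = 8; EF_Framing = 8+12 = 20
ES_Roofing = max(EF_Foundation=15, EF_Framing=20) = 20; EF_Roofing = 20+11 = 31
ES_Electrical rough-in = max(EF_Excavation=10, EF_Roofing=31) = 31; EF_Electrical rough-in = 31+3 = 34
Expected project duration μ = 34 hours. Critical path: Demolition → Framing → Roofing → Electrical rough-in.

Variance along critical path = 0.111 + 9.000 + 7.111 + 1.778 = 18.000; σ = 4.243 hours.
D = μ + z·σ = 34 + 1.282·4.243 = 39.4 hours

39.4 hours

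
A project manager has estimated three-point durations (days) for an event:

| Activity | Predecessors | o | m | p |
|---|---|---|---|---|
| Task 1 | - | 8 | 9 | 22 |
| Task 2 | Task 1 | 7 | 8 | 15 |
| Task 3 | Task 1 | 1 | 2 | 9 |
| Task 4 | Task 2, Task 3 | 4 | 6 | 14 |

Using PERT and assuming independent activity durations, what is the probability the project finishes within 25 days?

te_Task 1 = (8 + 4·9 + 22)/6 = 66/6 = 11; σ²_Task 1 = ((22−8)/6)² = 5.444
te_Task 2 = (7 + 4·8 + 15)/6 = 54/6 = 9; σ²_Task 2 = ((15−7)/6)² = 1.778
te_Task 3 = (1 + 4·2 + 9)/6 = 18/6 = 3; σ²_Task 3 = ((9−1)/6)² = 1.778
te_Task 4 = (4 + 4·6 + 14)/6 = 42/6 = 7; σ²_Task 4 = ((14−4)/6)² = 2.778

Forward pass:
ES_Task 1 = 0; EF_Task 1 = 11
ES_Task 2 = 11; EF_Task 2 = 11+9 = 20
ES_Task 3 = 11; EF_Task 3 = 11+3 = 14
ES_Task 4 = max(EF_Task 2=20, EF_Task 3=14) = 20; EF_Task 4 = 20+7 = 27
Expected project duration μ = 27 days. Critical path: Task 1 → Task 2 → Task 4.

Variance along critical path = 5.444 + 1.778 + 2.778 = 10.000; σ = √10.000 = 3.162 days.
Z = (25 − 27) / 3.162 = -0.632
P(T ≤ 25) = Φ(-0.632) ≈ 0.264

0.264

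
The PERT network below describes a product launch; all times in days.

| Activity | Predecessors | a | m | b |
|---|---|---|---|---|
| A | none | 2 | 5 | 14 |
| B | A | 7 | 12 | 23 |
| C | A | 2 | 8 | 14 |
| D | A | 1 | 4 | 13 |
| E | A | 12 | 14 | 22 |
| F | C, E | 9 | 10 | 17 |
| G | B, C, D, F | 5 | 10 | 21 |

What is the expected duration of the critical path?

te_A = (2 + 4·5 + 14)/6 = 36/6 = 6
te_B = (7 + 4·12 + 23)/6 = 78/6 = 13
te_C = (2 + 4·8 + 14)/6 = 48/6 = 8
te_D = (1 + 4·4 + 13)/6 = 30/6 = 5
te_E = (12 + 4·14 + 22)/6 = 90/6 = 15
te_F = (9 + 4·10 + 17)/6 = 66/6 = 11
te_G = (5 + 4·10 + 21)/6 = 66/6 = 11

Forward pass:
ES_A = 0; EF_A = 6
ES_B = 6; EF_B = 6+13 = 19
ES_C = 6; EF_C = 6+8 = 14
ES_D = 6; EF_D = 6+5 = 11
ES_E = 6; EF_E = 6+15 = 21
ES_F = max(EF_C=14, EF_E=21) = 21; EF_F = 21+11 = 32
ES_G = max(EF_B=19, EF_C=14, EF_D=11, EF_F=32) = 32; EF_G = 32+11 = 43
Expected project duration μ = 43 days. Critical path: A → E → F → G.

43 days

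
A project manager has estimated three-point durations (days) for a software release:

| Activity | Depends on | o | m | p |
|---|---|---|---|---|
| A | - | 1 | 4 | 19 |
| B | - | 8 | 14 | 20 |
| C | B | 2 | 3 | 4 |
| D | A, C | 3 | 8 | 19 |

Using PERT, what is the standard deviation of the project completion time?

te_A = (1 + 4·4 + 19)/6 = 36/6 = 6; σ²_A = ((19−1)/6)² = 9.000
te_B = (8 + 4·14 + 20)/6 = 84/6 = 14; σ²_B = ((20−8)/6)² = 4.000
te_C = (2 + 4·3 + 4)/6 = 18/6 = 3; σ²_C = ((4−2)/6)² = 0.111
te_D = (3 + 4·8 + 19)/6 = 54/6 = 9; σ²_D = ((19−3)/6)² = 7.111

Forward pass:
ES_A = 0; EF_A = 6
ES_B = 0; EF_B = 14
ES_C = 14; EF_C = 14+3 = 17
ES_D = max(EF_A=6, EF_C=17) = 17; EF_D = 17+9 = 26
Expected project duration μ = 26 days. Critical path: B → C → D.

Variance along critical path = 4.000 + 0.111 + 7.111 = 11.222
σ = √11.222 = 3.350 days

3.35 days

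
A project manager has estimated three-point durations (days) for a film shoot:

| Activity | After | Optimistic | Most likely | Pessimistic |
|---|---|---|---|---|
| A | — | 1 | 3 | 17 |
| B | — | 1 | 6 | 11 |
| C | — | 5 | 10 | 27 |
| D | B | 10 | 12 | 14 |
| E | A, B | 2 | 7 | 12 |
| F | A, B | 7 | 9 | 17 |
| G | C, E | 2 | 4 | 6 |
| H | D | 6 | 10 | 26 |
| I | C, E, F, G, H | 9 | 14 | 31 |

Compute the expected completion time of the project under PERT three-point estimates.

te_A = (1 + 4·3 + 17)/6 = 30/6 = 5
te_B = (1 + 4·6 + 11)/6 = 36/6 = 6
te_C = (5 + 4·10 + 27)/6 = 72/6 = 12
te_D = (10 + 4·12 + 14)/6 = 72/6 = 12
te_E = (2 + 4·7 + 12)/6 = 42/6 = 7
te_F = (7 + 4·9 + 17)/6 = 60/6 = 10
te_G = (2 + 4·4 + 6)/6 = 24/6 = 4
te_H = (6 + 4·10 + 26)/6 = 72/6 = 12
te_I = (9 + 4·14 + 31)/6 = 96/6 = 16

Forward pass:
ES_A = 0; EF_A = 5
ES_B = 0; EF_B = 6
ES_C = 0; EF_C = 12
ES_D = 6; EF_D = 6+12 = 18
ES_E = max(EF_A=5, EF_B=6) = 6; EF_E = 6+7 = 13
ES_F = max(EF_A=5, EF_B=6) = 6; EF_F = 6+10 = 16
ES_G = max(EF_C=12, EF_E=13) = 13; EF_G = 13+4 = 17
ES_H = 18; EF_H = 18+12 = 30
ES_I = max(EF_C=12, EF_E=13, EF_F=16, EF_G=17, EF_H=30) = 30; EF_I = 30+16 = 46
Expected project duration μ = 46 days. Critical path: B → D → H → I.

46 days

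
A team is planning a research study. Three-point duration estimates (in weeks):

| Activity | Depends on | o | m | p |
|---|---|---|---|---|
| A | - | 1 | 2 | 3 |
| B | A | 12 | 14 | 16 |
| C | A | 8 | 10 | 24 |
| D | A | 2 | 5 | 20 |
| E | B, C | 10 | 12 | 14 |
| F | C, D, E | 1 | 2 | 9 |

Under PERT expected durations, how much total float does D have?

19 weeks

te_A = (1 + 4·2 + 3)/6 = 12/6 = 2
te_B = (12 + 4·14 + 16)/6 = 84/6 = 14
te_C = (8 + 4·10 + 24)/6 = 72/6 = 12
te_D = (2 + 4·5 + 20)/6 = 42/6 = 7
te_E = (10 + 4·12 + 14)/6 = 72/6 = 12
te_F = (1 + 4·2 + 9)/6 = 18/6 = 3

Forward pass:
ES_A = 0; EF_A = 2
ES_B = 2; EF_B = 2+14 = 16
ES_C = 2; EF_C = 2+12 = 14
ES_D = 2; EF_D = 2+7 = 9
ES_E = max(EF_B=16, EF_C=14) = 16; EF_E = 16+12 = 28
ES_F = max(EF_C=14, EF_D=9, EF_E=28) = 28; EF_F = 28+3 = 31
Expected project duration μ = 31 weeks. Critical path: A → B → E → F.

Backward pass:
LF_F = 31; LS_F = 31−3 = 28
LF_E = LS_F = 28; LS_E = 28−12 = 16
LF_D = LS_F = 28; LS_D = 28−7 = 21
LF_C = min(LS_E=16, LS_F=28) = 16; LS_C = 16−12 = 4
LF_B = LS_E = 16; LS_B = 16−14 = 2
LF_A = min(LS_B=2, LS_C=4, LS_D=21) = 2; LS_A = 2−2 = 0
Slack_D = LS_D − ES_D = 21 − 2 = 19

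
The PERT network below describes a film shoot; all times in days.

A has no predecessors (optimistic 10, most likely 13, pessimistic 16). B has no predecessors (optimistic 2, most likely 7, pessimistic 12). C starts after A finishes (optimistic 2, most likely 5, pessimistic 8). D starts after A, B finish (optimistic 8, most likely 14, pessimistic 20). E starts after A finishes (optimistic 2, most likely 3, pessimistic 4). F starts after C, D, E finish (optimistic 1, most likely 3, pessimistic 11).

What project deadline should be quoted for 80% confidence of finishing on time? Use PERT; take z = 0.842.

te_A = (10 + 4·13 + 16)/6 = 78/6 = 13; σ²_A = ((16−10)/6)² = 1.000
te_B = (2 + 4·7 + 12)/6 = 42/6 = 7; σ²_B = ((12−2)/6)² = 2.778
te_C = (2 + 4·5 + 8)/6 = 30/6 = 5; σ²_C = ((8−2)/6)² = 1.000
te_D = (8 + 4·14 + 20)/6 = 84/6 = 14; σ²_D = ((20−8)/6)² = 4.000
te_E = (2 + 4·3 + 4)/6 = 18/6 = 3; σ²_E = ((4−2)/6)² = 0.111
te_F = (1 + 4·3 + 11)/6 = 24/6 = 4; σ²_F = ((11−1)/6)² = 2.778

Forward pass:
ES_A = 0; EF_A = 13
ES_B = 0; EF_B = 7
ES_C = 13; EF_C = 13+5 = 18
ES_D = max(EF_A=13, EF_B=7) = 13; EF_D = 13+14 = 27
ES_E = 13; EF_E = 13+3 = 16
ES_F = max(EF_C=18, EF_D=27, EF_E=16) = 27; EF_F = 27+4 = 31
Expected project duration μ = 31 days. Critical path: A → D → F.

Variance along critical path = 1.000 + 4.000 + 2.778 = 7.778; σ = 2.789 days.
D = μ + z·σ = 31 + 0.842·2.789 = 33.3 days

33.3 days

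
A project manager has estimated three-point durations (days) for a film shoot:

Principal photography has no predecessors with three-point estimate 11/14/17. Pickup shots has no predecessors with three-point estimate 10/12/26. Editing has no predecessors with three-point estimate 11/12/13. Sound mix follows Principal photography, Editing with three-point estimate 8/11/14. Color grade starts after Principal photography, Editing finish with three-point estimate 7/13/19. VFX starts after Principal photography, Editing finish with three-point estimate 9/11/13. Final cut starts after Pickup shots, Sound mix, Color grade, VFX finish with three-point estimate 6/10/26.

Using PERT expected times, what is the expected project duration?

39 days

te_Principal photography = (11 + 4·14 + 17)/6 = 84/6 = 14
te_Pickup shots = (10 + 4·12 + 26)/6 = 84/6 = 14
te_Editing = (11 + 4·12 + 13)/6 = 72/6 = 12
te_Sound mix = (8 + 4·11 + 14)/6 = 66/6 = 11
te_Color grade = (7 + 4·13 + 19)/6 = 78/6 = 13
te_VFX = (9 + 4·11 + 13)/6 = 66/6 = 11
te_Final cut = (6 + 4·10 + 26)/6 = 72/6 = 12

Forward pass:
ES_Principal photography = 0; EF_Principal photography = 14
ES_Pickup shots = 0; EF_Pickup shots = 14
ES_Editing = 0; EF_Editing = 12
ES_Sound mix = max(EF_Principal photography=14, EF_Editing=12) = 14; EF_Sound mix = 14+11 = 25
ES_Color grade = max(EF_Principal photography=14, EF_Editing=12) = 14; EF_Color grade = 14+13 = 27
ES_VFX = max(EF_Principal photography=14, EF_Editing=12) = 14; EF_VFX = 14+11 = 25
ES_Final cut = max(EF_Pickup shots=14, EF_Sound mix=25, EF_Color grade=27, EF_VFX=25) = 27; EF_Final cut = 27+12 = 39
Expected project duration μ = 39 days. Critical path: Principal photography → Color grade → Final cut.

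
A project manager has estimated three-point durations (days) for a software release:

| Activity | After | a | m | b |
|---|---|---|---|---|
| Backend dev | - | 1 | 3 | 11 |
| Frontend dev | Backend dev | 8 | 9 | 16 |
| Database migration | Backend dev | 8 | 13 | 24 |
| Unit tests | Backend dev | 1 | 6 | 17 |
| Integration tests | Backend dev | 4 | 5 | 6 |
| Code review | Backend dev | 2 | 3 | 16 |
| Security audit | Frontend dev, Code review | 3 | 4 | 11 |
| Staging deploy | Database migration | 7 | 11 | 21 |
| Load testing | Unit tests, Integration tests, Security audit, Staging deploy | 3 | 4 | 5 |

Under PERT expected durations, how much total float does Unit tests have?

te_Backend dev = (1 + 4·3 + 11)/6 = 24/6 = 4
te_Frontend dev = (8 + 4·9 + 16)/6 = 60/6 = 10
te_Database migration = (8 + 4·13 + 24)/6 = 84/6 = 14
te_Unit tests = (1 + 4·6 + 17)/6 = 42/6 = 7
te_Integration tests = (4 + 4·5 + 6)/6 = 30/6 = 5
te_Code review = (2 + 4·3 + 16)/6 = 30/6 = 5
te_Security audit = (3 + 4·4 + 11)/6 = 30/6 = 5
te_Staging deploy = (7 + 4·11 + 21)/6 = 72/6 = 12
te_Load testing = (3 + 4·4 + 5)/6 = 24/6 = 4

Forward pass:
ES_Backend dev = 0; EF_Backend dev = 4
ES_Frontend dev = 4; EF_Frontend dev = 4+10 = 14
ES_Database migration = 4; EF_Database migration = 4+14 = 18
ES_Unit tests = 4; EF_Unit tests = 4+7 = 11
ES_Integration tests = 4; EF_Integration tests = 4+5 = 9
ES_Code review = 4; EF_Code review = 4+5 = 9
ES_Security audit = max(EF_Frontend dev=14, EF_Code review=9) = 14; EF_Security audit = 14+5 = 19
ES_Staging deploy = 18; EF_Staging deploy = 18+12 = 30
ES_Load testing = max(EF_Unit tests=11, EF_Integration tests=9, EF_Security audit=19, EF_Staging deploy=30) = 30; EF_Load testing = 30+4 = 34
Expected project duration μ = 34 days. Critical path: Backend dev → Database migration → Staging deploy → Load testing.

Backward pass:
LF_Load testing = 34; LS_Load testing = 34−4 = 30
LF_Staging deploy = LS_Load testing = 30; LS_Staging deploy = 30−12 = 18
LF_Security audit = LS_Load testing = 30; LS_Security audit = 30−5 = 25
LF_Code review = LS_Security audit = 25; LS_Code review = 25−5 = 20
LF_Integration tests = LS_Load testing = 30; LS_Integration tests = 30−5 = 25
LF_Unit tests = LS_Load testing = 30; LS_Unit tests = 30−7 = 23
LF_Database migration = LS_Staging deploy = 18; LS_Database migration = 18−14 = 4
LF_Frontend dev = LS_Security audit = 25; LS_Frontend dev = 25−10 = 15
LF_Backend dev = min(LS_Frontend dev=15, LS_Database migration=4, LS_Unit tests=23, LS_Integration tests=25, LS_Code review=20) = 4; LS_Backend dev = 4−4 = 0
Slack_Unit tests = LS_Unit tests − ES_Unit tests = 23 − 4 = 19

19 days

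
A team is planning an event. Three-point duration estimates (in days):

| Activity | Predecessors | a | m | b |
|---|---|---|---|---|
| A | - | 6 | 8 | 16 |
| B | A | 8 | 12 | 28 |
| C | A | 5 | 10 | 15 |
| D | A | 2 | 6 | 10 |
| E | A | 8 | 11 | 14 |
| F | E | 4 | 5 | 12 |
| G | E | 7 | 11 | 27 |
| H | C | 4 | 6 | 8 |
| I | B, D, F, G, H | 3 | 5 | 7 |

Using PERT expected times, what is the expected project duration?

38 days

te_A = (6 + 4·8 + 16)/6 = 54/6 = 9
te_B = (8 + 4·12 + 28)/6 = 84/6 = 14
te_C = (5 + 4·10 + 15)/6 = 60/6 = 10
te_D = (2 + 4·6 + 10)/6 = 36/6 = 6
te_E = (8 + 4·11 + 14)/6 = 66/6 = 11
te_F = (4 + 4·5 + 12)/6 = 36/6 = 6
te_G = (7 + 4·11 + 27)/6 = 78/6 = 13
te_H = (4 + 4·6 + 8)/6 = 36/6 = 6
te_I = (3 + 4·5 + 7)/6 = 30/6 = 5

Forward pass:
ES_A = 0; EF_A = 9
ES_B = 9; EF_B = 9+14 = 23
ES_C = 9; EF_C = 9+10 = 19
ES_D = 9; EF_D = 9+6 = 15
ES_E = 9; EF_E = 9+11 = 20
ES_F = 20; EF_F = 20+6 = 26
ES_G = 20; EF_G = 20+13 = 33
ES_H = 19; EF_H = 19+6 = 25
ES_I = max(EF_B=23, EF_D=15, EF_F=26, EF_G=33, EF_H=25) = 33; EF_I = 33+5 = 38
Expected project duration μ = 38 days. Critical path: A → E → G → I.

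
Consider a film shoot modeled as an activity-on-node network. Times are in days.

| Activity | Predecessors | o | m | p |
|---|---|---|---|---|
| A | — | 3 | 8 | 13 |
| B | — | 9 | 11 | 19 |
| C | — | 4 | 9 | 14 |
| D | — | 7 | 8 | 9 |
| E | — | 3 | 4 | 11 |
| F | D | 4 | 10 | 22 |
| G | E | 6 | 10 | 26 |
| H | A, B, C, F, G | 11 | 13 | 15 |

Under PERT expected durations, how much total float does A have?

te_A = (3 + 4·8 + 13)/6 = 48/6 = 8
te_B = (9 + 4·11 + 19)/6 = 72/6 = 12
te_C = (4 + 4·9 + 14)/6 = 54/6 = 9
te_D = (7 + 4·8 + 9)/6 = 48/6 = 8
te_E = (3 + 4·4 + 11)/6 = 30/6 = 5
te_F = (4 + 4·10 + 22)/6 = 66/6 = 11
te_G = (6 + 4·10 + 26)/6 = 72/6 = 12
te_H = (11 + 4·13 + 15)/6 = 78/6 = 13

Forward pass:
ES_A = 0; EF_A = 8
ES_B = 0; EF_B = 12
ES_C = 0; EF_C = 9
ES_D = 0; EF_D = 8
ES_E = 0; EF_E = 5
ES_F = 8; EF_F = 8+11 = 19
ES_G = 5; EF_G = 5+12 = 17
ES_H = max(EF_A=8, EF_B=12, EF_C=9, EF_F=19, EF_G=17) = 19; EF_H = 19+13 = 32
Expected project duration μ = 32 days. Critical path: D → F → H.

Backward pass:
LF_H = 32; LS_H = 32−13 = 19
LF_G = LS_H = 19; LS_G = 19−12 = 7
LF_F = LS_H = 19; LS_F = 19−11 = 8
LF_E = LS_G = 7; LS_E = 7−5 = 2
LF_D = LS_F = 8; LS_D = 8−8 = 0
LF_C = LS_H = 19; LS_C = 19−9 = 10
LF_B = LS_H = 19; LS_B = 19−12 = 7
LF_A = LS_H = 19; LS_A = 19−8 = 11
Slack_A = LS_A − ES_A = 11 − 0 = 11

11 days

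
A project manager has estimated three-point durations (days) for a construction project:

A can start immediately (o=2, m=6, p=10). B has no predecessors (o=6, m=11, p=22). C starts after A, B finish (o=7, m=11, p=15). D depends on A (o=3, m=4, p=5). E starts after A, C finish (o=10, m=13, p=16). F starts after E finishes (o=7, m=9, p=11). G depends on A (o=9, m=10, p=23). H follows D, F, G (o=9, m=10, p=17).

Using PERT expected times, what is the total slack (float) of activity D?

35 days

te_A = (2 + 4·6 + 10)/6 = 36/6 = 6
te_B = (6 + 4·11 + 22)/6 = 72/6 = 12
te_C = (7 + 4·11 + 15)/6 = 66/6 = 11
te_D = (3 + 4·4 + 5)/6 = 24/6 = 4
te_E = (10 + 4·13 + 16)/6 = 78/6 = 13
te_F = (7 + 4·9 + 11)/6 = 54/6 = 9
te_G = (9 + 4·10 + 23)/6 = 72/6 = 12
te_H = (9 + 4·10 + 17)/6 = 66/6 = 11

Forward pass:
ES_A = 0; EF_A = 6
ES_B = 0; EF_B = 12
ES_C = max(EF_A=6, EF_B=12) = 12; EF_C = 12+11 = 23
ES_D = 6; EF_D = 6+4 = 10
ES_E = max(EF_A=6, EF_C=23) = 23; EF_E = 23+13 = 36
ES_F = 36; EF_F = 36+9 = 45
ES_G = 6; EF_G = 6+12 = 18
ES_H = max(EF_D=10, EF_F=45, EF_G=18) = 45; EF_H = 45+11 = 56
Expected project duration μ = 56 days. Critical path: B → C → E → F → H.

Backward pass:
LF_H = 56; LS_H = 56−11 = 45
LF_G = LS_H = 45; LS_G = 45−12 = 33
LF_F = LS_H = 45; LS_F = 45−9 = 36
LF_E = LS_F = 36; LS_E = 36−13 = 23
LF_D = LS_H = 45; LS_D = 45−4 = 41
LF_C = LS_E = 23; LS_C = 23−11 = 12
LF_B = LS_C = 12; LS_B = 12−12 = 0
LF_A = min(LS_C=12, LS_D=41, LS_E=23, LS_G=33) = 12; LS_A = 12−6 = 6
Slack_D = LS_D − ES_D = 41 − 6 = 35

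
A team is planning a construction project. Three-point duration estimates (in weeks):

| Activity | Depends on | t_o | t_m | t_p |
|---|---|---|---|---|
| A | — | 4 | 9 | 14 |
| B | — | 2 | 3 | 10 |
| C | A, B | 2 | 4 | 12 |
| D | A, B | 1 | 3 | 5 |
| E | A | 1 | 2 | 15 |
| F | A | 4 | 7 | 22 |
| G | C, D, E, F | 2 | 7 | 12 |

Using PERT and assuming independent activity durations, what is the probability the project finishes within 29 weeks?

0.853

te_A = (4 + 4·9 + 14)/6 = 54/6 = 9; σ²_A = ((14−4)/6)² = 2.778
te_B = (2 + 4·3 + 10)/6 = 24/6 = 4; σ²_B = ((10−2)/6)² = 1.778
te_C = (2 + 4·4 + 12)/6 = 30/6 = 5; σ²_C = ((12−2)/6)² = 2.778
te_D = (1 + 4·3 + 5)/6 = 18/6 = 3; σ²_D = ((5−1)/6)² = 0.444
te_E = (1 + 4·2 + 15)/6 = 24/6 = 4; σ²_E = ((15−1)/6)² = 5.444
te_F = (4 + 4·7 + 22)/6 = 54/6 = 9; σ²_F = ((22−4)/6)² = 9.000
te_G = (2 + 4·7 + 12)/6 = 42/6 = 7; σ²_G = ((12−2)/6)² = 2.778

Forward pass:
ES_A = 0; EF_A = 9
ES_B = 0; EF_B = 4
ES_C = max(EF_A=9, EF_B=4) = 9; EF_C = 9+5 = 14
ES_D = max(EF_A=9, EF_B=4) = 9; EF_D = 9+3 = 12
ES_E = 9; EF_E = 9+4 = 13
ES_F = 9; EF_F = 9+9 = 18
ES_G = max(EF_C=14, EF_D=12, EF_E=13, EF_F=18) = 18; EF_G = 18+7 = 25
Expected project duration μ = 25 weeks. Critical path: A → F → G.

Variance along critical path = 2.778 + 9.000 + 2.778 = 14.556; σ = √14.556 = 3.815 weeks.
Z = (29 − 25) / 3.815 = 1.048
P(T ≤ 29) = Φ(1.048) ≈ 0.853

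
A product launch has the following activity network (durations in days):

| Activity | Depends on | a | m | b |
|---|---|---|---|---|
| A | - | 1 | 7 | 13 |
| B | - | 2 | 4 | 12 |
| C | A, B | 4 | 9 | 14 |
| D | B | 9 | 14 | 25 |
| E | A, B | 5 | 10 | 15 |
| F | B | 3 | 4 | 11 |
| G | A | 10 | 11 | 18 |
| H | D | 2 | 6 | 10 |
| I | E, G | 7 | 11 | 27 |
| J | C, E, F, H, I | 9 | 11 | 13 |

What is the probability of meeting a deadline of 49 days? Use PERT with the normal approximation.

0.925

te_A = (1 + 4·7 + 13)/6 = 42/6 = 7; σ²_A = ((13−1)/6)² = 4.000
te_B = (2 + 4·4 + 12)/6 = 30/6 = 5; σ²_B = ((12−2)/6)² = 2.778
te_C = (4 + 4·9 + 14)/6 = 54/6 = 9; σ²_C = ((14−4)/6)² = 2.778
te_D = (9 + 4·14 + 25)/6 = 90/6 = 15; σ²_D = ((25−9)/6)² = 7.111
te_E = (5 + 4·10 + 15)/6 = 60/6 = 10; σ²_E = ((15−5)/6)² = 2.778
te_F = (3 + 4·4 + 11)/6 = 30/6 = 5; σ²_F = ((11−3)/6)² = 1.778
te_G = (10 + 4·11 + 18)/6 = 72/6 = 12; σ²_G = ((18−10)/6)² = 1.778
te_H = (2 + 4·6 + 10)/6 = 36/6 = 6; σ²_H = ((10−2)/6)² = 1.778
te_I = (7 + 4·11 + 27)/6 = 78/6 = 13; σ²_I = ((27−7)/6)² = 11.111
te_J = (9 + 4·11 + 13)/6 = 66/6 = 11; σ²_J = ((13−9)/6)² = 0.444

Forward pass:
ES_A = 0; EF_A = 7
ES_B = 0; EF_B = 5
ES_C = max(EF_A=7, EF_B=5) = 7; EF_C = 7+9 = 16
ES_D = 5; EF_D = 5+15 = 20
ES_E = max(EF_A=7, EF_B=5) = 7; EF_E = 7+10 = 17
ES_F = 5; EF_F = 5+5 = 10
ES_G = 7; EF_G = 7+12 = 19
ES_H = 20; EF_H = 20+6 = 26
ES_I = max(EF_E=17, EF_G=19) = 19; EF_I = 19+13 = 32
ES_J = max(EF_C=16, EF_E=17, EF_F=10, EF_H=26, EF_I=32) = 32; EF_J = 32+11 = 43
Expected project duration μ = 43 days. Critical path: A → G → I → J.

Variance along critical path = 4.000 + 1.778 + 11.111 + 0.444 = 17.333; σ = √17.333 = 4.163 days.
Z = (49 − 43) / 4.163 = 1.441
P(T ≤ 49) = Φ(1.441) ≈ 0.925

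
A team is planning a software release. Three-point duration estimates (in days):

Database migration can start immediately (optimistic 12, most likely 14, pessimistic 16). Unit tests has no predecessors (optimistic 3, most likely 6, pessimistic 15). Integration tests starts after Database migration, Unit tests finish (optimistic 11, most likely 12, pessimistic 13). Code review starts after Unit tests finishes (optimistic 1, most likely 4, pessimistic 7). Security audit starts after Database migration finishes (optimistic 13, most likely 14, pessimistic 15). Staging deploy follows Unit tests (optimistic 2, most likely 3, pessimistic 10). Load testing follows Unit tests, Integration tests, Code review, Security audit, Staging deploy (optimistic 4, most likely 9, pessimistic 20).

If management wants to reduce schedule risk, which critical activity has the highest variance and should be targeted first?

te_Database migration = (12 + 4·14 + 16)/6 = 84/6 = 14; σ²_Database migration = ((16−12)/6)² = 0.444
te_Unit tests = (3 + 4·6 + 15)/6 = 42/6 = 7; σ²_Unit tests = ((15−3)/6)² = 4.000
te_Integration tests = (11 + 4·12 + 13)/6 = 72/6 = 12; σ²_Integration tests = ((13−11)/6)² = 0.111
te_Code review = (1 + 4·4 + 7)/6 = 24/6 = 4; σ²_Code review = ((7−1)/6)² = 1.000
te_Security audit = (13 + 4·14 + 15)/6 = 84/6 = 14; σ²_Security audit = ((15−13)/6)² = 0.111
te_Staging deploy = (2 + 4·3 + 10)/6 = 24/6 = 4; σ²_Staging deploy = ((10−2)/6)² = 1.778
te_Load testing = (4 + 4·9 + 20)/6 = 60/6 = 10; σ²_Load testing = ((20−4)/6)² = 7.111

Forward pass:
ES_Database migration = 0; EF_Database migration = 14
ES_Unit tests = 0; EF_Unit tests = 7
ES_Integration tests = max(EF_Database migration=14, EF_Unit tests=7) = 14; EF_Integration tests = 14+12 = 26
ES_Code review = 7; EF_Code review = 7+4 = 11
ES_Security audit = 14; EF_Security audit = 14+14 = 28
ES_Staging deploy = 7; EF_Staging deploy = 7+4 = 11
ES_Load testing = max(EF_Unit tests=7, EF_Integration tests=26, EF_Code review=11, EF_Security audit=28, EF_Staging deploy=11) = 28; EF_Load testing = 28+10 = 38
Expected project duration μ = 38 days. Critical path: Database migration → Security audit → Load testing.

Variances on critical path: σ²_Database migration=0.444, σ²_Security audit=0.111, σ²_Load testing=7.111.
Largest is σ²_Load testing = 7.111.

Load testing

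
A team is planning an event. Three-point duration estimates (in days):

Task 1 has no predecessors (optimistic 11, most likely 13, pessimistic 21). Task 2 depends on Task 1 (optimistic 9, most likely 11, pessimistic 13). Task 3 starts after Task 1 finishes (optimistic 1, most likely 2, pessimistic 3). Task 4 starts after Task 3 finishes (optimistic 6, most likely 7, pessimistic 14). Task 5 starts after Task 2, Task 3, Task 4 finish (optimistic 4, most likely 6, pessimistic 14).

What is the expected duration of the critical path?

te_Task 1 = (11 + 4·13 + 21)/6 = 84/6 = 14
te_Task 2 = (9 + 4·11 + 13)/6 = 66/6 = 11
te_Task 3 = (1 + 4·2 + 3)/6 = 12/6 = 2
te_Task 4 = (6 + 4·7 + 14)/6 = 48/6 = 8
te_Task 5 = (4 + 4·6 + 14)/6 = 42/6 = 7

Forward pass:
ES_Task 1 = 0; EF_Task 1 = 14
ES_Task 2 = 14; EF_Task 2 = 14+11 = 25
ES_Task 3 = 14; EF_Task 3 = 14+2 = 16
ES_Task 4 = 16; EF_Task 4 = 16+8 = 24
ES_Task 5 = max(EF_Task 2=25, EF_Task 3=16, EF_Task 4=24) = 25; EF_Task 5 = 25+7 = 32
Expected project duration μ = 32 days. Critical path: Task 1 → Task 2 → Task 5.

32 days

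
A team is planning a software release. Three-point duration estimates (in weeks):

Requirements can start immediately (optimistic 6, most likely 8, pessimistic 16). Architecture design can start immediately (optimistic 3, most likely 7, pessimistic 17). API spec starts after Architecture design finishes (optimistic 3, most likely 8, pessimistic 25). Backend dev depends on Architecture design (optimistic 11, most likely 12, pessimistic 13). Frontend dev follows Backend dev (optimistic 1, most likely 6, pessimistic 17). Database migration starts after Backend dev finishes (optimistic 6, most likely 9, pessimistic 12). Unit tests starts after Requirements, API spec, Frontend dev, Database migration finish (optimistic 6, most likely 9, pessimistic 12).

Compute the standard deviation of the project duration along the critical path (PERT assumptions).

te_Requirements = (6 + 4·8 + 16)/6 = 54/6 = 9; σ²_Requirements = ((16−6)/6)² = 2.778
te_Architecture design = (3 + 4·7 + 17)/6 = 48/6 = 8; σ²_Architecture design = ((17−3)/6)² = 5.444
te_API spec = (3 + 4·8 + 25)/6 = 60/6 = 10; σ²_API spec = ((25−3)/6)² = 13.444
te_Backend dev = (11 + 4·12 + 13)/6 = 72/6 = 12; σ²_Backend dev = ((13−11)/6)² = 0.111
te_Frontend dev = (1 + 4·6 + 17)/6 = 42/6 = 7; σ²_Frontend dev = ((17−1)/6)² = 7.111
te_Database migration = (6 + 4·9 + 12)/6 = 54/6 = 9; σ²_Database migration = ((12−6)/6)² = 1.000
te_Unit tests = (6 + 4·9 + 12)/6 = 54/6 = 9; σ²_Unit tests = ((12−6)/6)² = 1.000

Forward pass:
ES_Requirements = 0; EF_Requirements = 9
ES_Architecture design = 0; EF_Architecture design = 8
ES_API spec = 8; EF_API spec = 8+10 = 18
ES_Backend dev = 8; EF_Backend dev = 8+12 = 20
ES_Frontend dev = 20; EF_Frontend dev = 20+7 = 27
ES_Database migration = 20; EF_Database migration = 20+9 = 29
ES_Unit tests = max(EF_Requirements=9, EF_API spec=18, EF_Frontend dev=27, EF_Database migration=29) = 29; EF_Unit tests = 29+9 = 38
Expected project duration μ = 38 weeks. Critical path: Architecture design → Backend dev → Database migration → Unit tests.

Variance along critical path = 5.444 + 0.111 + 1.000 + 1.000 = 7.556
σ = √7.556 = 2.749 weeks

2.75 weeks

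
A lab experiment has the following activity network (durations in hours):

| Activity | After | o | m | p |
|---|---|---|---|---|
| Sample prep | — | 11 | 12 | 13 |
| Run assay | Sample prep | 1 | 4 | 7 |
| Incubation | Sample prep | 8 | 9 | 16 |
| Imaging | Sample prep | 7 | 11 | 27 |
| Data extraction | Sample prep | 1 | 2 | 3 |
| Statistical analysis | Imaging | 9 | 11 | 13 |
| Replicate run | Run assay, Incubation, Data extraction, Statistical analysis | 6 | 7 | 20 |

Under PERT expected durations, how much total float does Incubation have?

14 hours

te_Sample prep = (11 + 4·12 + 13)/6 = 72/6 = 12
te_Run assay = (1 + 4·4 + 7)/6 = 24/6 = 4
te_Incubation = (8 + 4·9 + 16)/6 = 60/6 = 10
te_Imaging = (7 + 4·11 + 27)/6 = 78/6 = 13
te_Data extraction = (1 + 4·2 + 3)/6 = 12/6 = 2
te_Statistical analysis = (9 + 4·11 + 13)/6 = 66/6 = 11
te_Replicate run = (6 + 4·7 + 20)/6 = 54/6 = 9

Forward pass:
ES_Sample prep = 0; EF_Sample prep = 12
ES_Run assay = 12; EF_Run assay = 12+4 = 16
ES_Incubation = 12; EF_Incubation = 12+10 = 22
ES_Imaging = 12; EF_Imaging = 12+13 = 25
ES_Data extraction = 12; EF_Data extraction = 12+2 = 14
ES_Statistical analysis = 25; EF_Statistical analysis = 25+11 = 36
ES_Replicate run = max(EF_Run assay=16, EF_Incubation=22, EF_Data extraction=14, EF_Statistical analysis=36) = 36; EF_Replicate run = 36+9 = 45
Expected project duration μ = 45 hours. Critical path: Sample prep → Imaging → Statistical analysis → Replicate run.

Backward pass:
LF_Replicate run = 45; LS_Replicate run = 45−9 = 36
LF_Statistical analysis = LS_Replicate run = 36; LS_Statistical analysis = 36−11 = 25
LF_Data extraction = LS_Replicate run = 36; LS_Data extraction = 36−2 = 34
LF_Imaging = LS_Statistical analysis = 25; LS_Imaging = 25−13 = 12
LF_Incubation = LS_Replicate run = 36; LS_Incubation = 36−10 = 26
LF_Run assay = LS_Replicate run = 36; LS_Run assay = 36−4 = 32
LF_Sample prep = min(LS_Run assay=32, LS_Incubation=26, LS_Imaging=12, LS_Data extraction=34) = 12; LS_Sample prep = 12−12 = 0
Slack_Incubation = LS_Incubation − ES_Incubation = 26 − 12 = 14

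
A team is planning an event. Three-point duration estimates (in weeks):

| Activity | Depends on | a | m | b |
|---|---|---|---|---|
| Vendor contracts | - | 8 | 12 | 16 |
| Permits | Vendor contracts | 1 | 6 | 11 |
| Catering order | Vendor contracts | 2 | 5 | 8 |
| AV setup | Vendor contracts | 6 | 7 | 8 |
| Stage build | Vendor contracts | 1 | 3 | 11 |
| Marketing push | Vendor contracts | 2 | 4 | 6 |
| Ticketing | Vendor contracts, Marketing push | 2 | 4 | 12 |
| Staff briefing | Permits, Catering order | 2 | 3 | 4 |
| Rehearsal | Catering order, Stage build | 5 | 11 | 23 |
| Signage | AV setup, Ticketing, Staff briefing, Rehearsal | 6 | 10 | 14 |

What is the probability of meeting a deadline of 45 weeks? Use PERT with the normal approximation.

te_Vendor contracts = (8 + 4·12 + 16)/6 = 72/6 = 12; σ²_Vendor contracts = ((16−8)/6)² = 1.778
te_Permits = (1 + 4·6 + 11)/6 = 36/6 = 6; σ²_Permits = ((11−1)/6)² = 2.778
te_Catering order = (2 + 4·5 + 8)/6 = 30/6 = 5; σ²_Catering order = ((8−2)/6)² = 1.000
te_AV setup = (6 + 4·7 + 8)/6 = 42/6 = 7; σ²_AV setup = ((8−6)/6)² = 0.111
te_Stage build = (1 + 4·3 + 11)/6 = 24/6 = 4; σ²_Stage build = ((11−1)/6)² = 2.778
te_Marketing push = (2 + 4·4 + 6)/6 = 24/6 = 4; σ²_Marketing push = ((6−2)/6)² = 0.444
te_Ticketing = (2 + 4·4 + 12)/6 = 30/6 = 5; σ²_Ticketing = ((12−2)/6)² = 2.778
te_Staff briefing = (2 + 4·3 + 4)/6 = 18/6 = 3; σ²_Staff briefing = ((4−2)/6)² = 0.111
te_Rehearsal = (5 + 4·11 + 23)/6 = 72/6 = 12; σ²_Rehearsal = ((23−5)/6)² = 9.000
te_Signage = (6 + 4·10 + 14)/6 = 60/6 = 10; σ²_Signage = ((14−6)/6)² = 1.778

Forward pass:
ES_Vendor contracts = 0; EF_Vendor contracts = 12
ES_Permits = 12; EF_Permits = 12+6 = 18
ES_Catering order = 12; EF_Catering order = 12+5 = 17
ES_AV setup = 12; EF_AV setup = 12+7 = 19
ES_Stage build = 12; EF_Stage build = 12+4 = 16
ES_Marketing push = 12; EF_Marketing push = 12+4 = 16
ES_Ticketing = max(EF_Vendor contracts=12, EF_Marketing push=16) = 16; EF_Ticketing = 16+5 = 21
ES_Staff briefing = max(EF_Permits=18, EF_Catering order=17) = 18; EF_Staff briefing = 18+3 = 21
ES_Rehearsal = max(EF_Catering order=17, EF_Stage build=16) = 17; EF_Rehearsal = 17+12 = 29
ES_Signage = max(EF_AV setup=19, EF_Ticketing=21, EF_Staff briefing=21, EF_Rehearsal=29) = 29; EF_Signage = 29+10 = 39
Expected project duration μ = 39 weeks. Critical path: Vendor contracts → Catering order → Rehearsal → Signage.

Variance along critical path = 1.778 + 1.000 + 9.000 + 1.778 = 13.556; σ = √13.556 = 3.682 weeks.
Z = (45 − 39) / 3.682 = 1.630
P(T ≤ 45) = Φ(1.630) ≈ 0.948

0.948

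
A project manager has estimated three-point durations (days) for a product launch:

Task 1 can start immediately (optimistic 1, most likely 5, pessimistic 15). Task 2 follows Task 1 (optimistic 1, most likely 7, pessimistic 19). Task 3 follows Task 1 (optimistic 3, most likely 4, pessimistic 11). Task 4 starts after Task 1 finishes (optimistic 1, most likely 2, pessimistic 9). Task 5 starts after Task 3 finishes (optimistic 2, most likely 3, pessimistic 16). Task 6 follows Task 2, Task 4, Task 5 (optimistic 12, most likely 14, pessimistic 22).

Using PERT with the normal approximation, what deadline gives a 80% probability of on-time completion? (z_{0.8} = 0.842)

te_Task 1 = (1 + 4·5 + 15)/6 = 36/6 = 6; σ²_Task 1 = ((15−1)/6)² = 5.444
te_Task 2 = (1 + 4·7 + 19)/6 = 48/6 = 8; σ²_Task 2 = ((19−1)/6)² = 9.000
te_Task 3 = (3 + 4·4 + 11)/6 = 30/6 = 5; σ²_Task 3 = ((11−3)/6)² = 1.778
te_Task 4 = (1 + 4·2 + 9)/6 = 18/6 = 3; σ²_Task 4 = ((9−1)/6)² = 1.778
te_Task 5 = (2 + 4·3 + 16)/6 = 30/6 = 5; σ²_Task 5 = ((16−2)/6)² = 5.444
te_Task 6 = (12 + 4·14 + 22)/6 = 90/6 = 15; σ²_Task 6 = ((22−12)/6)² = 2.778

Forward pass:
ES_Task 1 = 0; EF_Task 1 = 6
ES_Task 2 = 6; EF_Task 2 = 6+8 = 14
ES_Task 3 = 6; EF_Task 3 = 6+5 = 11
ES_Task 4 = 6; EF_Task 4 = 6+3 = 9
ES_Task 5 = 11; EF_Task 5 = 11+5 = 16
ES_Task 6 = max(EF_Task 2=14, EF_Task 4=9, EF_Task 5=16) = 16; EF_Task 6 = 16+15 = 31
Expected project duration μ = 31 days. Critical path: Task 1 → Task 3 → Task 5 → Task 6.

Variance along critical path = 5.444 + 1.778 + 5.444 + 2.778 = 15.444; σ = 3.930 days.
D = μ + z·σ = 31 + 0.842·3.930 = 34.3 days

34.3 days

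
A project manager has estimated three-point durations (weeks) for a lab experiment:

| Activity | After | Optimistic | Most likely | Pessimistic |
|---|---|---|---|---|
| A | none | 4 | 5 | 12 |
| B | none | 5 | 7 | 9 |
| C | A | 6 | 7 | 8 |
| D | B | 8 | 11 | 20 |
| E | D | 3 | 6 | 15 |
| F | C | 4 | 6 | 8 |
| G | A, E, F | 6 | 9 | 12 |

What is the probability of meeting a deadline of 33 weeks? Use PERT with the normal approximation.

te_A = (4 + 4·5 + 12)/6 = 36/6 = 6; σ²_A = ((12−4)/6)² = 1.778
te_B = (5 + 4·7 + 9)/6 = 42/6 = 7; σ²_B = ((9−5)/6)² = 0.444
te_C = (6 + 4·7 + 8)/6 = 42/6 = 7; σ²_C = ((8−6)/6)² = 0.111
te_D = (8 + 4·11 + 20)/6 = 72/6 = 12; σ²_D = ((20−8)/6)² = 4.000
te_E = (3 + 4·6 + 15)/6 = 42/6 = 7; σ²_E = ((15−3)/6)² = 4.000
te_F = (4 + 4·6 + 8)/6 = 36/6 = 6; σ²_F = ((8−4)/6)² = 0.444
te_G = (6 + 4·9 + 12)/6 = 54/6 = 9; σ²_G = ((12−6)/6)² = 1.000

Forward pass:
ES_A = 0; EF_A = 6
ES_B = 0; EF_B = 7
ES_C = 6; EF_C = 6+7 = 13
ES_D = 7; EF_D = 7+12 = 19
ES_E = 19; EF_E = 19+7 = 26
ES_F = 13; EF_F = 13+6 = 19
ES_G = max(EF_A=6, EF_E=26, EF_F=19) = 26; EF_G = 26+9 = 35
Expected project duration μ = 35 weeks. Critical path: B → D → E → G.

Variance along critical path = 0.444 + 4.000 + 4.000 + 1.000 = 9.444; σ = √9.444 = 3.073 weeks.
Z = (33 − 35) / 3.073 = -0.651
P(T ≤ 33) = Φ(-0.651) ≈ 0.258

0.258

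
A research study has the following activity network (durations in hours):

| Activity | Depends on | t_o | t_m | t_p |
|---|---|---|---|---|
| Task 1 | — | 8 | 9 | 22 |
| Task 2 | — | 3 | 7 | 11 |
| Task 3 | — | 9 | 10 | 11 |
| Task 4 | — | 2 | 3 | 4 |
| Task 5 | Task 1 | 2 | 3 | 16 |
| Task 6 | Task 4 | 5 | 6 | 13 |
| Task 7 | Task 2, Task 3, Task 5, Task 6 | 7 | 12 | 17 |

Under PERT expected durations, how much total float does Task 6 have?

6 hours

te_Task 1 = (8 + 4·9 + 22)/6 = 66/6 = 11
te_Task 2 = (3 + 4·7 + 11)/6 = 42/6 = 7
te_Task 3 = (9 + 4·10 + 11)/6 = 60/6 = 10
te_Task 4 = (2 + 4·3 + 4)/6 = 18/6 = 3
te_Task 5 = (2 + 4·3 + 16)/6 = 30/6 = 5
te_Task 6 = (5 + 4·6 + 13)/6 = 42/6 = 7
te_Task 7 = (7 + 4·12 + 17)/6 = 72/6 = 12

Forward pass:
ES_Task 1 = 0; EF_Task 1 = 11
ES_Task 2 = 0; EF_Task 2 = 7
ES_Task 3 = 0; EF_Task 3 = 10
ES_Task 4 = 0; EF_Task 4 = 3
ES_Task 5 = 11; EF_Task 5 = 11+5 = 16
ES_Task 6 = 3; EF_Task 6 = 3+7 = 10
ES_Task 7 = max(EF_Task 2=7, EF_Task 3=10, EF_Task 5=16, EF_Task 6=10) = 16; EF_Task 7 = 16+12 = 28
Expected project duration μ = 28 hours. Critical path: Task 1 → Task 5 → Task 7.

Backward pass:
LF_Task 7 = 28; LS_Task 7 = 28−12 = 16
LF_Task 6 = LS_Task 7 = 16; LS_Task 6 = 16−7 = 9
LF_Task 5 = LS_Task 7 = 16; LS_Task 5 = 16−5 = 11
LF_Task 4 = LS_Task 6 = 9; LS_Task 4 = 9−3 = 6
LF_Task 3 = LS_Task 7 = 16; LS_Task 3 = 16−10 = 6
LF_Task 2 = LS_Task 7 = 16; LS_Task 2 = 16−7 = 9
LF_Task 1 = LS_Task 5 = 11; LS_Task 1 = 11−11 = 0
Slack_Task 6 = LS_Task 6 − ES_Task 6 = 9 − 3 = 6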